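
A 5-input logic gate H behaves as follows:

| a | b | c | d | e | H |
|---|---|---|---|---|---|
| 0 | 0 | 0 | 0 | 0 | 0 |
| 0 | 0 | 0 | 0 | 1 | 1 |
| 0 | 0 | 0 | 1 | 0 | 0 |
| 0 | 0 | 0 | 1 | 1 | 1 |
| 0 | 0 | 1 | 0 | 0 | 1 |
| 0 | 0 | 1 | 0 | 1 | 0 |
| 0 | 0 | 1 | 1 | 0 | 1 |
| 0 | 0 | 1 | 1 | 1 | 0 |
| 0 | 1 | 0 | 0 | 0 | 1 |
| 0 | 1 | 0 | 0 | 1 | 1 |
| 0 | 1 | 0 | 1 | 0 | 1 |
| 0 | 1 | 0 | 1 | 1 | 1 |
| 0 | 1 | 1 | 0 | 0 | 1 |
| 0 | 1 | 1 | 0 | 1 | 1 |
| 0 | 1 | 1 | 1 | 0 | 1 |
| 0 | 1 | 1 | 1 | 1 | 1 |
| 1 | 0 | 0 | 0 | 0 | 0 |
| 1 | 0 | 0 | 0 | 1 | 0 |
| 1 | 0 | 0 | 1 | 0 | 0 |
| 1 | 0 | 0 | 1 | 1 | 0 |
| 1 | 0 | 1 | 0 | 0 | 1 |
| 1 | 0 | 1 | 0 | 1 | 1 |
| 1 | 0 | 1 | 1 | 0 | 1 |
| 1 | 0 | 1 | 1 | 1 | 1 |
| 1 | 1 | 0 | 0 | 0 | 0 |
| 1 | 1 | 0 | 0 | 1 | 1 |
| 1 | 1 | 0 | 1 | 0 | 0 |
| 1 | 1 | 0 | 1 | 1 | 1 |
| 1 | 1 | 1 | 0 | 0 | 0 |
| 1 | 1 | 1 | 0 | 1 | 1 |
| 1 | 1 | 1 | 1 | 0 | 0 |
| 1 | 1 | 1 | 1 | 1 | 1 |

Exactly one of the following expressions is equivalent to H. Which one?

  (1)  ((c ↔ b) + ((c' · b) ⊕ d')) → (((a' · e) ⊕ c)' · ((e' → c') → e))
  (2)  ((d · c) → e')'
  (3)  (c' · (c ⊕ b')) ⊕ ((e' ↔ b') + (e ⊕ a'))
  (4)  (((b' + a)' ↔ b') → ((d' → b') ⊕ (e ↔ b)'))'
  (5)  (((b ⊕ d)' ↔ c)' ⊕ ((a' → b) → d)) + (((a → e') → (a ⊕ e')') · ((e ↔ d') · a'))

(1): at (0,0,0,0,1) it gives 0, but H = 1 — eliminated.
(2): at (0,0,0,0,1) it gives 0, but H = 1 — eliminated.
(4): at (0,0,0,0,1) it gives 0, but H = 1 — eliminated.
(5): at (0,0,0,1,0) it gives 1, but H = 0 — eliminated.
That leaves (3). Evaluating it on every row reproduces the table of H exactly.

3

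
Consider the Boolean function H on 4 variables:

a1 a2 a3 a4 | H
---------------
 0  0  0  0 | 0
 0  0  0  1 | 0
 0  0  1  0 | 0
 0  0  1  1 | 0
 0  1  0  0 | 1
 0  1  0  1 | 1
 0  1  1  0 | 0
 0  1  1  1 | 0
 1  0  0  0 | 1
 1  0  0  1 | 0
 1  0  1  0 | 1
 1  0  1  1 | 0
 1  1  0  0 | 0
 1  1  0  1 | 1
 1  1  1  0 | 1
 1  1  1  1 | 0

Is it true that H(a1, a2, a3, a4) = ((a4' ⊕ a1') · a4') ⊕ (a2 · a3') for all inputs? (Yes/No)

Yes

Check the formula against H row by row:
  a1=0, a2=0, a3=0, a4=0: formula gives 0, H = 0 ✓
  a1=0, a2=0, a3=0, a4=1: formula gives 0, H = 0 ✓
  a1=0, a2=0, a3=1, a4=0: formula gives 0, H = 0 ✓
  a1=0, a2=0, a3=1, a4=1: formula gives 0, H = 0 ✓
  …and likewise for the remaining 12 rows.
All 16 rows match — the expression computes H exactly.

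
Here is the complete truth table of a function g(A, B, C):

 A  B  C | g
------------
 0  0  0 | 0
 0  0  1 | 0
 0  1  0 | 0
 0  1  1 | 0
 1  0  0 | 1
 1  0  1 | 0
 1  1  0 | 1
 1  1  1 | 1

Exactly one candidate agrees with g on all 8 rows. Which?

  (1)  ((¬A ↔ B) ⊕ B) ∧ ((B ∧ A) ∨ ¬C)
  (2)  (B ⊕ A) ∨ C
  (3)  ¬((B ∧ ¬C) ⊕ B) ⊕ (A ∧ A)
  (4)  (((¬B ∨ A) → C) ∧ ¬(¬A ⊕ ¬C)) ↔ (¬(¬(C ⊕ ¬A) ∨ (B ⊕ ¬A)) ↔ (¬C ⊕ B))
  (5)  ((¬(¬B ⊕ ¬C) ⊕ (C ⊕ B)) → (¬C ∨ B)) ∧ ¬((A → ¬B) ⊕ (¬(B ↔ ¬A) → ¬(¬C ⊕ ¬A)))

(2) disagrees with g on (0,0,1) (formula → 1, table → 0); rule it out.
(3) disagrees with g on (0,0,0) (formula → 1, table → 0); rule it out.
(4) disagrees with g on (0,0,0) (formula → 1, table → 0); rule it out.
(5) disagrees with g on (0,0,0) (formula → 1, table → 0); rule it out.
That leaves (1). Evaluating it on every row reproduces the table of g exactly.

1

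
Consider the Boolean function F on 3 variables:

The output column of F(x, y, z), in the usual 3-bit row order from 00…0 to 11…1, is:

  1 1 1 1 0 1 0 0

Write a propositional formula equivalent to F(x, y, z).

F(x, y, z) = ~((((x & ~y) & ~z) | ((x & y) & ~z)) | ((x & y) & z))

F is 0 on only 3 rows — (1,0,0), (1,1,0), (1,1,1). Writing each as a minterm (x·¬y·¬z, x·y·¬z, x·y·z) and OR-ing them characterizes exactly where F=0, so F is the negation of that disjunction.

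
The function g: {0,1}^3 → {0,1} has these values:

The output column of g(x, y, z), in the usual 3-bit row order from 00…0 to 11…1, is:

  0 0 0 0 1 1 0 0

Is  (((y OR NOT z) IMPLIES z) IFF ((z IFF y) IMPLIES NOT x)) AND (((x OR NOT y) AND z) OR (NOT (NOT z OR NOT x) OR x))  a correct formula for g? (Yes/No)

No

Check the formula against g row by row:
  x=0, y=0, z=0: formula gives 0, g = 0 ✓
  x=0, y=0, z=1: formula gives 1, but g = 0 ✗
Row (0,0,1) is a counterexample, so the formula is not equivalent to g.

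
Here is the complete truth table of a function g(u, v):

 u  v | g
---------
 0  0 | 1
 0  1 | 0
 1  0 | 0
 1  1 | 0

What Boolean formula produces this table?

g is 1 on exactly one input, (0,0), whose minterm is ¬u·¬v. So g is just that conjunction.

g(u, v) = not u and not v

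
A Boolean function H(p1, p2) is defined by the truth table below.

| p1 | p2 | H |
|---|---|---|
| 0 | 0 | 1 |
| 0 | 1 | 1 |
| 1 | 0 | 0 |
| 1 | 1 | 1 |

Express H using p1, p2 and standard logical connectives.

This is p1 → p2 (false only at 1,0).

H(p1, p2) = p1 -> p2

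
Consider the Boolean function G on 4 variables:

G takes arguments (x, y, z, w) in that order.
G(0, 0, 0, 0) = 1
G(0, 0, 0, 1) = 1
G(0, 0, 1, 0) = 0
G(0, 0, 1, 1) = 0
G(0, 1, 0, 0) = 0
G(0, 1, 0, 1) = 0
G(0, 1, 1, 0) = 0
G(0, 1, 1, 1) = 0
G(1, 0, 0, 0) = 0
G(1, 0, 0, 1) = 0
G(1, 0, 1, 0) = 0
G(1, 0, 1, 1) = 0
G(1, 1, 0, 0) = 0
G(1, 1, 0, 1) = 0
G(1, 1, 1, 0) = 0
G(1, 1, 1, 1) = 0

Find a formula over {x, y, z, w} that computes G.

G(x, y, z, w) = (((NOT x AND NOT y) AND NOT z) AND NOT w) OR (((NOT x AND NOT y) AND NOT z) AND w)

G=1 on 2 inputs: (0,0,0,0), (0,0,0,1). Reading each as a conjunction of literals (¬x·¬y·¬z·¬w, ¬x·¬y·¬z·w) and taking the OR gives the canonical DNF.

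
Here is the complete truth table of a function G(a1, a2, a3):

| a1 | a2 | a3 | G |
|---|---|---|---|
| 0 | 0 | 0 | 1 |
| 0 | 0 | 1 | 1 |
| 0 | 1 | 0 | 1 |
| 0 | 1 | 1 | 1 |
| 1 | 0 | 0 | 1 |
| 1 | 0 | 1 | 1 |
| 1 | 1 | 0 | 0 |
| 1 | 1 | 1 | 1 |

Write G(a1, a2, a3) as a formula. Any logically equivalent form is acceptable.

G(a1, a2, a3) = ((a1 · a2) · a3')'

G is 0 on exactly one input, (1,1,0), whose minterm is a1·a2·¬a3. So G is the negation of that single conjunction.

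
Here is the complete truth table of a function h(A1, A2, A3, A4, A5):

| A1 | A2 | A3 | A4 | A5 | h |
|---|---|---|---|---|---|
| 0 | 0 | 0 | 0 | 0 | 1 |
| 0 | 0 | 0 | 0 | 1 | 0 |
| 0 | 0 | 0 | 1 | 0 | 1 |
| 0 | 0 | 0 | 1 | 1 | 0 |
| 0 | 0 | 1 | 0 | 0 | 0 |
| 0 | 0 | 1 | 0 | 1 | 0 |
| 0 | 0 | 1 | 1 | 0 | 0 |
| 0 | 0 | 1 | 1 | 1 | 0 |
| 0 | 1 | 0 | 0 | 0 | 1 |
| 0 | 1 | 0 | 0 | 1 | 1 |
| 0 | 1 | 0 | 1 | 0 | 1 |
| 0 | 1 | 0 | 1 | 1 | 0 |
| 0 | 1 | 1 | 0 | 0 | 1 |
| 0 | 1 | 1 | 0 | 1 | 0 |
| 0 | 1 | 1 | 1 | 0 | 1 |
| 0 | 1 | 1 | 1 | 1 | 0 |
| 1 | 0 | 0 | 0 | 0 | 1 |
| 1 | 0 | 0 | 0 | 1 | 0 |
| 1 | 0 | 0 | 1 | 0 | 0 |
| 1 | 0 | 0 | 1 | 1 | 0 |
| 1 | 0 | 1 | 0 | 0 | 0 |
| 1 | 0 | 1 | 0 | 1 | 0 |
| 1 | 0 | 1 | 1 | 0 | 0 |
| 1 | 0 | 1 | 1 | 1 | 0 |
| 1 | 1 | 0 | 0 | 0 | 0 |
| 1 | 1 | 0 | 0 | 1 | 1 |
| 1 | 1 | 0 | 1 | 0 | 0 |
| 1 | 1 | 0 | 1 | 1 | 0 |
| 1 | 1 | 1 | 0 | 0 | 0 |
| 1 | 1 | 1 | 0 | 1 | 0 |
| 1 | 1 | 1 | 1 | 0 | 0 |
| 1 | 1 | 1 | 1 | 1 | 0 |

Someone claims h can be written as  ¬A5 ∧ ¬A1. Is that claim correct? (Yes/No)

Test each input against both h and the formula:
  A1=0, A2=0, A3=0, A4=0, A5=0: formula gives 1, h = 1 ✓
  A1=0, A2=0, A3=0, A4=0, A5=1: formula gives 0, h = 0 ✓
  A1=0, A2=0, A3=0, A4=1, A5=0: formula gives 1, h = 1 ✓
  A1=0, A2=0, A3=0, A4=1, A5=1: formula gives 0, h = 0 ✓
  A1=0, A2=0, A3=1, A4=0, A5=0: formula gives 1, but h = 0 ✗
A single disagreement suffices: at (0,0,1,0,0) they differ, so the formula does not compute h.

No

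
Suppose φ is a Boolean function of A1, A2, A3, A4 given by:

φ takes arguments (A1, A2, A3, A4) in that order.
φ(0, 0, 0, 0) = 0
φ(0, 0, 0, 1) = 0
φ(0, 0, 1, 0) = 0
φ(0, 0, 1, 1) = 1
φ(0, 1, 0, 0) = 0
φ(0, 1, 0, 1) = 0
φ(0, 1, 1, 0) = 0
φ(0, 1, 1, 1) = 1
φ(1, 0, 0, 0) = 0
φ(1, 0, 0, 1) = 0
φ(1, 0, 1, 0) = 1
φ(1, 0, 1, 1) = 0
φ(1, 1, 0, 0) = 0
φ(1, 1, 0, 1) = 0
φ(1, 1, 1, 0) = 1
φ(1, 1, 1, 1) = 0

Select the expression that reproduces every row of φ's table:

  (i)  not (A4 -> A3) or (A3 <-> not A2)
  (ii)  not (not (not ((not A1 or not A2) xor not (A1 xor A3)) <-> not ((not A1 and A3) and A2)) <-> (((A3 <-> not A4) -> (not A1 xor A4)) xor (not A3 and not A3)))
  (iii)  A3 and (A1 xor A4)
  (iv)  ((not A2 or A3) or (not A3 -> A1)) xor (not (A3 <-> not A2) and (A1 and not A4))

(i) disagrees with φ on (0,0,0,1) (formula → 1, table → 0); rule it out.
(ii) disagrees with φ on (0,0,0,1) (formula → 1, table → 0); rule it out.
(iv) disagrees with φ on (0,0,0,0) (formula → 1, table → 0); rule it out.
That leaves (iii). Evaluating it on every row reproduces the table of φ exactly.

iii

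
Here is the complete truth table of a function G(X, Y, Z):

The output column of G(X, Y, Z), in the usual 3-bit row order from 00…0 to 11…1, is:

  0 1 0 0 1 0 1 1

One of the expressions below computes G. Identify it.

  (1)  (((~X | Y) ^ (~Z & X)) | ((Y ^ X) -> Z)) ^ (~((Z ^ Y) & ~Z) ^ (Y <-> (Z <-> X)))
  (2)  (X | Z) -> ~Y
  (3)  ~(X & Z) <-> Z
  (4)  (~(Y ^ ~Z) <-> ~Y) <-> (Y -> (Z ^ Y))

1

(2) disagrees with G on (0,0,0) (formula → 1, table → 0); rule it out.
(3) disagrees with G on (0,1,1) (formula → 1, table → 0); rule it out.
(4) disagrees with G on (1,0,0) (formula → 0, table → 1); rule it out.
Only (1) survives; checking it on all 8 rows confirms it matches G.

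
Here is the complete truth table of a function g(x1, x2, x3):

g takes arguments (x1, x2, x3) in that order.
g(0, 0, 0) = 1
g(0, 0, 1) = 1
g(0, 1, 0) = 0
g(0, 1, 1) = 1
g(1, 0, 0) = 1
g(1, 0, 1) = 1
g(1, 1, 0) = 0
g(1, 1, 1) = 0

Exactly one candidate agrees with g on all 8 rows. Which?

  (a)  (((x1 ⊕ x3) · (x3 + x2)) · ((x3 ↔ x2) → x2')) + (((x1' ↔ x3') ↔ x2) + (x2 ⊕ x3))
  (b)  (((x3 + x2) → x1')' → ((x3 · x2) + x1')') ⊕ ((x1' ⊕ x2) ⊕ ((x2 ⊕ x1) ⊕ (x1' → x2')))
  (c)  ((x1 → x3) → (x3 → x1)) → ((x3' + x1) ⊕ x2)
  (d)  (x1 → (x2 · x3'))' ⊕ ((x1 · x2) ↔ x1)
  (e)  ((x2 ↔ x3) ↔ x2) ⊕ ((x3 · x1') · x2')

c

(a): at (0,0,0) it gives 0, but g = 1 — eliminated.
(b): at (0,1,1) it gives 0, but g = 1 — eliminated.
(d): at (0,1,0) it gives 1, but g = 0 — eliminated.
(e): at (0,0,0) it gives 0, but g = 1 — eliminated.
Only (c) survives; checking it on all 8 rows confirms it matches g.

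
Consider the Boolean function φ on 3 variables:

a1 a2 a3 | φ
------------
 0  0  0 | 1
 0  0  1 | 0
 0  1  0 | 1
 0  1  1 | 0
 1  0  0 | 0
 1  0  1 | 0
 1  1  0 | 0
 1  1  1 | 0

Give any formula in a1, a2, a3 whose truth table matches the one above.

φ(a1, a2, a3) = ((~a1 & ~a2) & ~a3) | ((~a1 & a2) & ~a3)

φ=1 on 2 inputs: (0,0,0), (0,1,0). Reading each as a conjunction of literals (¬a1·¬a2·¬a3, ¬a1·a2·¬a3) and taking the OR gives the canonical DNF.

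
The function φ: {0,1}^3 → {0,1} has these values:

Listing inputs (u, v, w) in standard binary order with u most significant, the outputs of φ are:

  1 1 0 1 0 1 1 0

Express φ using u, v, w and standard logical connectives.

φ(u, v, w) = ((((u' · v) · w') + ((u · v') · w')) + ((u · v) · w))'

φ is 0 on only 3 rows — (0,1,0), (1,0,0), (1,1,1). Writing each as a minterm (¬u·v·¬w, u·¬v·¬w, u·v·w) and OR-ing them characterizes exactly where φ=0, so φ is the negation of that disjunction.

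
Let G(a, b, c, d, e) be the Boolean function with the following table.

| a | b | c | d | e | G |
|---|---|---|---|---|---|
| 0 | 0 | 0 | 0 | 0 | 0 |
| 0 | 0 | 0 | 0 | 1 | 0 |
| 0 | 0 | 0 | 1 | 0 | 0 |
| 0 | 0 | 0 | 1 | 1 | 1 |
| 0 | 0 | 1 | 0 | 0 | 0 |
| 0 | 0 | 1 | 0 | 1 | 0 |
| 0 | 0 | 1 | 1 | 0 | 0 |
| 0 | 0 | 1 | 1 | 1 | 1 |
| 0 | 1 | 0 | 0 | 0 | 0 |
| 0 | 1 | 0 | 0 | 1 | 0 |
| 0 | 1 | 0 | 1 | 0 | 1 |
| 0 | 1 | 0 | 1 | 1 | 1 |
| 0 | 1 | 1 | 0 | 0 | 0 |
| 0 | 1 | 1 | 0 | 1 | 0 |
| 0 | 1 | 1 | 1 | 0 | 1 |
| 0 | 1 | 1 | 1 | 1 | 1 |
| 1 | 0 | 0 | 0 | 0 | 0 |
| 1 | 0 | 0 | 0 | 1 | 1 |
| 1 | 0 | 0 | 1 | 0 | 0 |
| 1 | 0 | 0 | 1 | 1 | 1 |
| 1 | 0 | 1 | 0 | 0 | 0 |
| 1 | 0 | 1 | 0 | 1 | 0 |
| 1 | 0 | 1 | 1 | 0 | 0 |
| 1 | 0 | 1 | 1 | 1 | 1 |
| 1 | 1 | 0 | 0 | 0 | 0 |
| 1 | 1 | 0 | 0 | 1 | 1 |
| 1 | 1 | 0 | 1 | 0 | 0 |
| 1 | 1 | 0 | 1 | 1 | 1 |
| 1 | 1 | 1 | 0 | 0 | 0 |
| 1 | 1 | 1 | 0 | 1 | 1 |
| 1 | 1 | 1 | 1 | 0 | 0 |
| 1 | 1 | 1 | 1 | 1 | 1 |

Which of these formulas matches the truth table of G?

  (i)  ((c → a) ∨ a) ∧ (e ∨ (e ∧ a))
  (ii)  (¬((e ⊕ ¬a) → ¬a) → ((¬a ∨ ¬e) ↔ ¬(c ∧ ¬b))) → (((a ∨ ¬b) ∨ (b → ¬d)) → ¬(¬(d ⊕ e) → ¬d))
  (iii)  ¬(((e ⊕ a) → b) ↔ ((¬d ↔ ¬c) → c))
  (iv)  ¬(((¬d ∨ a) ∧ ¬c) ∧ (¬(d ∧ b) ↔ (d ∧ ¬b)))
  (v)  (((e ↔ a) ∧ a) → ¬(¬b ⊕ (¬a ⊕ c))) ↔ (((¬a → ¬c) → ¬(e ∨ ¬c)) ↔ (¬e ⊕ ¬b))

ii

(i): at (0,0,0,0,1) it gives 1, but G = 0 — eliminated.
(iii): at (0,0,0,0,0) it gives 1, but G = 0 — eliminated.
(iv): at (0,0,0,0,0) it gives 1, but G = 0 — eliminated.
(v): at (0,0,0,0,0) it gives 1, but G = 0 — eliminated.
Only (ii) survives; checking it on all 32 rows confirms it matches G.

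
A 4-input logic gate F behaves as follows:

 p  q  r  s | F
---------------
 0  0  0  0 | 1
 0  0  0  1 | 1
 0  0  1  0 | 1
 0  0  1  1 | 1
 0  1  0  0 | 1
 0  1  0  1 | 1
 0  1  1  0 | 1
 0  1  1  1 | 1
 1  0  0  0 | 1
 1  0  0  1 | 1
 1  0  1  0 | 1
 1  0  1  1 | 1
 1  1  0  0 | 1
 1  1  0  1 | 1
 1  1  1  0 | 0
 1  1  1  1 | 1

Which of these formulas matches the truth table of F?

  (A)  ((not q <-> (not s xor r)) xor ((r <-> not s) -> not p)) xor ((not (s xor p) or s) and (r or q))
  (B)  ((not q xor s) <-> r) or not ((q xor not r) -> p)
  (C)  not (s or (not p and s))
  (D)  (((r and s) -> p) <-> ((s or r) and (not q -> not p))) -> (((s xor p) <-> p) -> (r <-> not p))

(A) disagrees with F on (0,0,0,0) (formula → 0, table → 1); rule it out.
(B) disagrees with F on (0,0,1,1) (formula → 0, table → 1); rule it out.
(C) disagrees with F on (0,0,0,1) (formula → 0, table → 1); rule it out.
Only (D) survives; checking it on all 16 rows confirms it matches F.

D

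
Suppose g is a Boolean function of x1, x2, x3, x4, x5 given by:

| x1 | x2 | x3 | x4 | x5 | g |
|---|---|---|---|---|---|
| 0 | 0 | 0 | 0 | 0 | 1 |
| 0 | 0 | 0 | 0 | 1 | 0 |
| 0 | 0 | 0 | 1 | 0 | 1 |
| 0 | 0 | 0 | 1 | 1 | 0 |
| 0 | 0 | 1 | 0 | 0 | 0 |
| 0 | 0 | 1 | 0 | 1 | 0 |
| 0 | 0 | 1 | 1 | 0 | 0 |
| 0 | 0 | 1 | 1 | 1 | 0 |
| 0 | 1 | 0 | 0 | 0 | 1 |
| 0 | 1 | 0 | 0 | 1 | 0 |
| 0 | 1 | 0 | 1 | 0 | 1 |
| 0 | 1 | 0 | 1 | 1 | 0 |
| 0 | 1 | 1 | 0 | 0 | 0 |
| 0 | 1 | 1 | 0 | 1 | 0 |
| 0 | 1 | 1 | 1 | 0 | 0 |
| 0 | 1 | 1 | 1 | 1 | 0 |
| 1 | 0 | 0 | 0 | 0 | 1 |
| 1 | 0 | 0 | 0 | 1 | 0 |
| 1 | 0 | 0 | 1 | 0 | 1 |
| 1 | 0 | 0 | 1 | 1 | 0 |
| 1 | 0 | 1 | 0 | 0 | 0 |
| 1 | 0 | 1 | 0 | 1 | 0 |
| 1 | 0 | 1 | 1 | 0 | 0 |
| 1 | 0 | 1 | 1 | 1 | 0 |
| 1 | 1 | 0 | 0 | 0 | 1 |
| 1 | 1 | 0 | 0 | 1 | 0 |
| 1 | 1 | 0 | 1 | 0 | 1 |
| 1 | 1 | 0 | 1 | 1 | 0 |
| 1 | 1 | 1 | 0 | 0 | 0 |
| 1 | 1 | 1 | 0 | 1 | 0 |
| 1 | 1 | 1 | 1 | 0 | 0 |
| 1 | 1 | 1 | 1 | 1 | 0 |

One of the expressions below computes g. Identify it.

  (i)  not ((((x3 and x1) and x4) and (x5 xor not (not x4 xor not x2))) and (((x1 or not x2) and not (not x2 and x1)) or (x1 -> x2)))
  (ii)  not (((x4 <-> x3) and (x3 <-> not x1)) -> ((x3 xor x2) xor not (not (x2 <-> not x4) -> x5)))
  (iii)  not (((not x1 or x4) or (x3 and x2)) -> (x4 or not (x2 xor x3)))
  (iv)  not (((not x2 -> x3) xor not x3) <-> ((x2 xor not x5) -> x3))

(i): at (0,0,0,0,1) it gives 1, but g = 0 — eliminated.
(ii): at (0,0,0,0,0) it gives 0, but g = 1 — eliminated.
(iii): at (0,0,0,0,0) it gives 0, but g = 1 — eliminated.
(iv) is the remaining candidate, and it agrees with g on all 32 inputs.

iv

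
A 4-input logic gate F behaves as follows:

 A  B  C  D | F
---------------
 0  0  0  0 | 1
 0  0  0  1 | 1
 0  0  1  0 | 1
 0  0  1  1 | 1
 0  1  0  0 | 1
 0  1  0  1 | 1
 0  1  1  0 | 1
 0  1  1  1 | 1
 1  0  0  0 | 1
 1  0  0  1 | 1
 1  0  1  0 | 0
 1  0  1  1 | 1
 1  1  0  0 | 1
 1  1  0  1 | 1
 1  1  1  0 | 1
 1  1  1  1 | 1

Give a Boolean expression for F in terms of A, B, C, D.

Only row (1,0,1,0) gives 0. So F is 1 everywhere except there — the complement of the minterm A·¬B·C·¬D.

F(A, B, C, D) = NOT (((A AND NOT B) AND C) AND NOT D)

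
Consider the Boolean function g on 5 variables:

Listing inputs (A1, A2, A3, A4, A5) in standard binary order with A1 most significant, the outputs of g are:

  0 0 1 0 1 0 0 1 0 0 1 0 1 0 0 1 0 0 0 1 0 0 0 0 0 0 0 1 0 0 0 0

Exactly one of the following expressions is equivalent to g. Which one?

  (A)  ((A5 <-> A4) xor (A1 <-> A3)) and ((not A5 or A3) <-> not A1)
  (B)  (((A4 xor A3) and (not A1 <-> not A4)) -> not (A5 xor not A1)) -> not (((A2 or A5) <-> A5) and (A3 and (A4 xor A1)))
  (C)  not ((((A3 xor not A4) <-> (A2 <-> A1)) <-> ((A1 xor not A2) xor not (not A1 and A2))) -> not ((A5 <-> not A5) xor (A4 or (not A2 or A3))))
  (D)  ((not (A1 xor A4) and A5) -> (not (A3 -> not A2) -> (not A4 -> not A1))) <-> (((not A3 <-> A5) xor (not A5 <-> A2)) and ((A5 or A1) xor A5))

A

(B) disagrees with g on (0,0,0,0,0) (formula → 1, table → 0); rule it out.
(C) disagrees with g on (0,0,0,1,1) (formula → 1, table → 0); rule it out.
(D) disagrees with g on (0,0,0,1,0) (formula → 0, table → 1); rule it out.
(A) is the remaining candidate, and it agrees with g on all 32 inputs.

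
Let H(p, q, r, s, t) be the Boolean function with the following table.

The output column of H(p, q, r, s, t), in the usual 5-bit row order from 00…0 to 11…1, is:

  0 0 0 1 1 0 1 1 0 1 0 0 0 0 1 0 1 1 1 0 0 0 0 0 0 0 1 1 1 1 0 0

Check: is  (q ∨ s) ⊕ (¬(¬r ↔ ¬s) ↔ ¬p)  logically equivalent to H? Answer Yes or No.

No

Test each input against both H and the formula:
  p=0, q=0, r=0, s=0, t=0: formula gives 0, H = 0 ✓
  p=0, q=0, r=0, s=0, t=1: formula gives 0, H = 0 ✓
  p=0, q=0, r=0, s=1, t=0: formula gives 0, H = 0 ✓
  p=0, q=0, r=0, s=1, t=1: formula gives 0, but H = 1 ✗
Row (0,0,0,1,1) is a counterexample, so the formula is not equivalent to H.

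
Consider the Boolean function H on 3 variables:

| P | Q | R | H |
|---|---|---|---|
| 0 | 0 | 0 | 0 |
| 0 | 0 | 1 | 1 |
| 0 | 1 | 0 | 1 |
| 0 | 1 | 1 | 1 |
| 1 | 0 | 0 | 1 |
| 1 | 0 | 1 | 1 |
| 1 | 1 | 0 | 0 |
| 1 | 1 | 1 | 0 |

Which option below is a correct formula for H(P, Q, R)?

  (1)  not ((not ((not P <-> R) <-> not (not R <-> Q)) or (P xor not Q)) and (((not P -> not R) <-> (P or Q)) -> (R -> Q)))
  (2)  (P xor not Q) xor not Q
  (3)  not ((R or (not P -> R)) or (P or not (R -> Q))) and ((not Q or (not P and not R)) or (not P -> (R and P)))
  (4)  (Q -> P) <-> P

(2) fails at (0,0,1): the formula yields 0, H is 1.
(3) fails at (0,0,0): the formula yields 1, H is 0.
(4) fails at (0,0,1): the formula yields 0, H is 1.
(1) is the remaining candidate, and it agrees with H on all 8 inputs.

1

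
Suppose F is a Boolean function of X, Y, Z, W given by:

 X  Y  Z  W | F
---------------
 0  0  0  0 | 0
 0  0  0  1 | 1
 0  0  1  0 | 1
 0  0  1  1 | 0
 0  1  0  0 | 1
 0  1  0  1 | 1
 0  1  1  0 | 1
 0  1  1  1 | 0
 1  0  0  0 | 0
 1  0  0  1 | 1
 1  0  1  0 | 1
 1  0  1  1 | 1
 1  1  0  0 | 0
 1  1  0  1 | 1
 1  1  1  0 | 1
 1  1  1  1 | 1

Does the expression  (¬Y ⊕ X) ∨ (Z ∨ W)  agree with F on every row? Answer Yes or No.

Evaluate (¬Y ⊕ X) ∨ (Z ∨ W) on each row and compare to F:
  X=0, Y=0, Z=0, W=0: formula gives 1, but F = 0 ✗
Row (0,0,0,0) is a counterexample, so the formula is not equivalent to F.

No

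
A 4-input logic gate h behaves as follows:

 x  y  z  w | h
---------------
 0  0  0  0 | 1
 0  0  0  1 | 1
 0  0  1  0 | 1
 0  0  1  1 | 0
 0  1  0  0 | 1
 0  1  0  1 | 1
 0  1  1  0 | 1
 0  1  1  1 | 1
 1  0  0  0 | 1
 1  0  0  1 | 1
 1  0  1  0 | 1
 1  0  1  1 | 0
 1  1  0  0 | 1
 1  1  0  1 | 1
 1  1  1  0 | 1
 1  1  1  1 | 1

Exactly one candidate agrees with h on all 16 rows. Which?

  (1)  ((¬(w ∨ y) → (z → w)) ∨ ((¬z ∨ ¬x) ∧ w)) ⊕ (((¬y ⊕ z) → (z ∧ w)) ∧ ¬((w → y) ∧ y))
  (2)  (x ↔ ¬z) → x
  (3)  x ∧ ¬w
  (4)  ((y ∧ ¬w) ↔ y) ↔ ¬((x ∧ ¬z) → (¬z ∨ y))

1

(2): at (0,0,1,0) it gives 0, but h = 1 — eliminated.
(3): at (0,0,0,0) it gives 0, but h = 1 — eliminated.
(4): at (0,0,0,0) it gives 0, but h = 1 — eliminated.
(1) is the remaining candidate, and it agrees with h on all 16 inputs.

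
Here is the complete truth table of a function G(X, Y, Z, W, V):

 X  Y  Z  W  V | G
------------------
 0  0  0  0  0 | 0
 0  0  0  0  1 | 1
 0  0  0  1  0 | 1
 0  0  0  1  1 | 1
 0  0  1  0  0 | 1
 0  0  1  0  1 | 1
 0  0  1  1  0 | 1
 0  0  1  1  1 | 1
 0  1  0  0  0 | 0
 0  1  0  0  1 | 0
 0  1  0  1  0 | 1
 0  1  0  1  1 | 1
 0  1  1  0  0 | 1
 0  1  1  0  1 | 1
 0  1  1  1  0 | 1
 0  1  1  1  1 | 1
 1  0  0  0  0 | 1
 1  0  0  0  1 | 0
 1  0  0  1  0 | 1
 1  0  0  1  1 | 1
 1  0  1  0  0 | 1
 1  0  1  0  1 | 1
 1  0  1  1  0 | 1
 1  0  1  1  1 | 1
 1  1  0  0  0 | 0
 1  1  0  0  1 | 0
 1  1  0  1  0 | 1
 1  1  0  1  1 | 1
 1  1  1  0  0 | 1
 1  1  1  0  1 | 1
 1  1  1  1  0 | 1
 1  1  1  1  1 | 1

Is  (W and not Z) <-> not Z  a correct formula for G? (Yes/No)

No

Check the formula against G row by row:
  X=0, Y=0, Z=0, W=0, V=0: formula gives 0, G = 0 ✓
  X=0, Y=0, Z=0, W=0, V=1: formula gives 0, but G = 1 ✗
A single disagreement suffices: at (0,0,0,0,1) they differ, so the formula does not compute G.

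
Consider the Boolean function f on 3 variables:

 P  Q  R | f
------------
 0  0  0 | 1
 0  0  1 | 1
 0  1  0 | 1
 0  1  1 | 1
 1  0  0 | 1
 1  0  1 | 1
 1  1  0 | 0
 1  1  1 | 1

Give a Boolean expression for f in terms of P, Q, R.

f is 0 on exactly one input, (1,1,0), whose minterm is P·Q·¬R. So f is the negation of that single conjunction.

f(P, Q, R) = ¬((P ∧ Q) ∧ ¬R)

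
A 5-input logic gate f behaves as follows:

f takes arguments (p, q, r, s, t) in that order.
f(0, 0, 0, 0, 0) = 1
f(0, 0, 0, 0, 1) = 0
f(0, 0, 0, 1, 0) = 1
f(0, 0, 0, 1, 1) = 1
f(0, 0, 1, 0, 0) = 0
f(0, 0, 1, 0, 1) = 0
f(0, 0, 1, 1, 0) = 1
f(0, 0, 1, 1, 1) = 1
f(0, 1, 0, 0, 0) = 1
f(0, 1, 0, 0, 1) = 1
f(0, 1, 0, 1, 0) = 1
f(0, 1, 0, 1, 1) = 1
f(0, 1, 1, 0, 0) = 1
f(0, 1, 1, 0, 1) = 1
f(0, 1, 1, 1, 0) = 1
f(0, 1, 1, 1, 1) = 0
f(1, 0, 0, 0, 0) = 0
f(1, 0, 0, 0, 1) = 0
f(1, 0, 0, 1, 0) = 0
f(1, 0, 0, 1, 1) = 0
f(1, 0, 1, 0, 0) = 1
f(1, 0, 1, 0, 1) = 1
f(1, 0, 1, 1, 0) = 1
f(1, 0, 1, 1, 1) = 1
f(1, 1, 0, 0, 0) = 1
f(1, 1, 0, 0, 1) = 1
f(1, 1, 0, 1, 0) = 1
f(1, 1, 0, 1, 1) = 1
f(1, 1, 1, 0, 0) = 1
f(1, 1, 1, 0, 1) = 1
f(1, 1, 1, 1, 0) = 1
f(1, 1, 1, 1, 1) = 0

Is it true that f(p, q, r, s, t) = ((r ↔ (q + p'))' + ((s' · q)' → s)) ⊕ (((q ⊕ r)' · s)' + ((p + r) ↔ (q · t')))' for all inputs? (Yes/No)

Test each input against both f and the formula:
  p=0, q=0, r=0, s=0, t=0: formula gives 1, f = 1 ✓
  p=0, q=0, r=0, s=0, t=1: formula gives 1, but f = 0 ✗
Row (0,0,0,0,1) is a counterexample, so the formula is not equivalent to f.

No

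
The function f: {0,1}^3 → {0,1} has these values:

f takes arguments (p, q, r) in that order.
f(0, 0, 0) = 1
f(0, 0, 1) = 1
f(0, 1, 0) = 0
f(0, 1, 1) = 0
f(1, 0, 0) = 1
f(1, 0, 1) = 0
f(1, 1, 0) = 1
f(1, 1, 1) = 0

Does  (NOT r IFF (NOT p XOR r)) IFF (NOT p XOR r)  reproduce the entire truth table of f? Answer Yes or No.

No

Evaluate (NOT r IFF (NOT p XOR r)) IFF (NOT p XOR r) on each row and compare to f:
  p=0, q=0, r=0: formula gives 1, f = 1 ✓
  p=0, q=0, r=1: formula gives 0, but f = 1 ✗
Since they disagree at (0,0,1), the expression is not a correct formula for f.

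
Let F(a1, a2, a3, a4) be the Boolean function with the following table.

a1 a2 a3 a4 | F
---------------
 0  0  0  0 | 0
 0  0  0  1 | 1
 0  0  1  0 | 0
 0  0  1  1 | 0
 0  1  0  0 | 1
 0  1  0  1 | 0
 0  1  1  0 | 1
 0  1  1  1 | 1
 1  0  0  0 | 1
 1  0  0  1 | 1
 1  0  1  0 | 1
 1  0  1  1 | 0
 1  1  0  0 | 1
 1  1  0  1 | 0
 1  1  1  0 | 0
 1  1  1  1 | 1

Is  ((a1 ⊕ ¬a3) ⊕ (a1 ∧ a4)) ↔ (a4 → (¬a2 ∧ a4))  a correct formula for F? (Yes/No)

Check the formula against F row by row:
  a1=0, a2=0, a3=0, a4=0: formula gives 1, but F = 0 ✗
A single disagreement suffices: at (0,0,0,0) they differ, so the formula does not compute F.

No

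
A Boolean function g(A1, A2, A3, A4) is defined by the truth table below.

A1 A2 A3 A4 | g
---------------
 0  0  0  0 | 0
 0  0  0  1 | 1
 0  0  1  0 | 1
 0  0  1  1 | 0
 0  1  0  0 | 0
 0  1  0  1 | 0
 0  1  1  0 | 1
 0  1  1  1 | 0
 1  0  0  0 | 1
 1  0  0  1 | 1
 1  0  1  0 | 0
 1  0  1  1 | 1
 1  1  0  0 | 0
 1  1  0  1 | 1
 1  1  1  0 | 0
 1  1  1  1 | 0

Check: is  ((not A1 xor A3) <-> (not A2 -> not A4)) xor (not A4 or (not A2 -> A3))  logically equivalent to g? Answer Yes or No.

No

Evaluate ((not A1 xor A3) <-> (not A2 -> not A4)) xor (not A4 or (not A2 -> A3)) on each row and compare to g:
  A1=0, A2=0, A3=0, A4=0: formula gives 0, g = 0 ✓
  A1=0, A2=0, A3=0, A4=1: formula gives 0, but g = 1 ✗
Since they disagree at (0,0,0,1), the expression is not a correct formula for g.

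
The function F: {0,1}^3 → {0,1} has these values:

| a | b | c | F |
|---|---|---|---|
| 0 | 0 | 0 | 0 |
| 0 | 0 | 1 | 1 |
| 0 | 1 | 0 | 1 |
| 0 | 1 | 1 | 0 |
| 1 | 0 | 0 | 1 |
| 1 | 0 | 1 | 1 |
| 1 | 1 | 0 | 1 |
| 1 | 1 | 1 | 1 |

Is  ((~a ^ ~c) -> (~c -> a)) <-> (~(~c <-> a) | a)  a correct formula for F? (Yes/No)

No

Evaluate ((~a ^ ~c) -> (~c -> a)) <-> (~(~c <-> a) | a) on each row and compare to F:
  a=0, b=0, c=0: formula gives 1, but F = 0 ✗
Row (0,0,0) is a counterexample, so the formula is not equivalent to F.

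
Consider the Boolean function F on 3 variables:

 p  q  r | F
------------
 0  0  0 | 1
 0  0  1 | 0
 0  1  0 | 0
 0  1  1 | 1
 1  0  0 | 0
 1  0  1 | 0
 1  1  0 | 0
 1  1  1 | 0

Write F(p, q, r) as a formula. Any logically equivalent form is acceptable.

F(p, q, r) = ((NOT p AND NOT q) AND NOT r) OR ((NOT p AND q) AND r)

The 1-rows are (0,0,0), (0,1,1). Each contributes one minterm — ¬p·¬q·¬r; ¬p·q·r — and their disjunction is a sum-of-products form of F.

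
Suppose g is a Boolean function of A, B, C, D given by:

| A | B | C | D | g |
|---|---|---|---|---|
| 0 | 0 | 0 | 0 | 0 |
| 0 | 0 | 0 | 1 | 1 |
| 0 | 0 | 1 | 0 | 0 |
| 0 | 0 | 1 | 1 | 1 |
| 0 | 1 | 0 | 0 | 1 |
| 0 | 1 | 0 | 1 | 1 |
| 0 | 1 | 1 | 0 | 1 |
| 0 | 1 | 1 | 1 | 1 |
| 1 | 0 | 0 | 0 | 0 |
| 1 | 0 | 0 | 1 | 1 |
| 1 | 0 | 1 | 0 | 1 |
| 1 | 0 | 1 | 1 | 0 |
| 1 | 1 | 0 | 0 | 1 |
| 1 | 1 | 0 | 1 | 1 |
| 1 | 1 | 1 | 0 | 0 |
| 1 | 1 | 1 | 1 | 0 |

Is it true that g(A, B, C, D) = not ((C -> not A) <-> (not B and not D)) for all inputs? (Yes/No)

Test each input against both g and the formula:
  A=0, B=0, C=0, D=0: formula gives 0, g = 0 ✓
  A=0, B=0, C=0, D=1: formula gives 1, g = 1 ✓
  A=0, B=0, C=1, D=0: formula gives 0, g = 0 ✓
  A=0, B=0, C=1, D=1: formula gives 1, g = 1 ✓
  …and likewise for the remaining 12 rows.
No disagreement on any input; they are logically equivalent.

Yes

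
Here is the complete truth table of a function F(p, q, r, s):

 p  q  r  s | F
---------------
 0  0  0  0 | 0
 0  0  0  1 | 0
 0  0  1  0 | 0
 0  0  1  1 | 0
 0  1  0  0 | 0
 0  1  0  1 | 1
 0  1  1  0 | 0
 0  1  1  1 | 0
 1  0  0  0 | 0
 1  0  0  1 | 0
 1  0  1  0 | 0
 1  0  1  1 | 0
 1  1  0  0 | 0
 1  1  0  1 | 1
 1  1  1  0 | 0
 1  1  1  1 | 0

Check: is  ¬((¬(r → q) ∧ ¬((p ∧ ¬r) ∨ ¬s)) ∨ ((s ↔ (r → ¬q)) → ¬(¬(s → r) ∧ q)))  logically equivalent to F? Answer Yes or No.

Test each input against both F and the formula:
  p=0, q=0, r=0, s=0: formula gives 0, F = 0 ✓
  p=0, q=0, r=0, s=1: formula gives 0, F = 0 ✓
  p=0, q=0, r=1, s=0: formula gives 0, F = 0 ✓
  p=0, q=0, r=1, s=1: formula gives 0, F = 0 ✓
  … (the remaining 12 rows also agree.)
All 16 rows match — the expression computes F exactly.

Yes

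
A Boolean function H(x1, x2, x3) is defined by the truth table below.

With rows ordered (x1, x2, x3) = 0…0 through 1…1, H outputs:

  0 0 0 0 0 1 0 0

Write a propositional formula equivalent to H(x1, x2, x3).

H is 1 on exactly one input, (1,0,1), whose minterm is x1·¬x2·x3. So H is just that conjunction.

H(x1, x2, x3) = (x1 and not x2) and x3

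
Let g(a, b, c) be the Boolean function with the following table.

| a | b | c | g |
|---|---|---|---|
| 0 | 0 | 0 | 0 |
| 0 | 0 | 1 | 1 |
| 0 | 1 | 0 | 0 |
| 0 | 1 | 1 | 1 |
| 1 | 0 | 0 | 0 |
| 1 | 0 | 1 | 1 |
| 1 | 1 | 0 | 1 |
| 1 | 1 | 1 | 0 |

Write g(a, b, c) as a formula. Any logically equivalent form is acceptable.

The 1-rows are (0,0,1), (0,1,1), (1,0,1), (1,1,0). Each contributes one minterm — ¬a·¬b·c; ¬a·b·c; a·¬b·c; a·b·¬c — and their disjunction is a sum-of-products form of g.

g(a, b, c) = ((((NOT a AND NOT b) AND c) OR ((NOT a AND b) AND c)) OR ((a AND NOT b) AND c)) OR ((a AND b) AND NOT c)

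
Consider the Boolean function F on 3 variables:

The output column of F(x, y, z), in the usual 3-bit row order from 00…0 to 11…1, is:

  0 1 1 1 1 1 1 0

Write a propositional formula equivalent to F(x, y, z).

F(x, y, z) = ¬(((¬x ∧ ¬y) ∧ ¬z) ∨ ((x ∧ y) ∧ z))

F is 0 on only 2 rows — (0,0,0), (1,1,1). Writing each as a minterm (¬x·¬y·¬z, x·y·z) and OR-ing them characterizes exactly where F=0, so F is the negation of that disjunction.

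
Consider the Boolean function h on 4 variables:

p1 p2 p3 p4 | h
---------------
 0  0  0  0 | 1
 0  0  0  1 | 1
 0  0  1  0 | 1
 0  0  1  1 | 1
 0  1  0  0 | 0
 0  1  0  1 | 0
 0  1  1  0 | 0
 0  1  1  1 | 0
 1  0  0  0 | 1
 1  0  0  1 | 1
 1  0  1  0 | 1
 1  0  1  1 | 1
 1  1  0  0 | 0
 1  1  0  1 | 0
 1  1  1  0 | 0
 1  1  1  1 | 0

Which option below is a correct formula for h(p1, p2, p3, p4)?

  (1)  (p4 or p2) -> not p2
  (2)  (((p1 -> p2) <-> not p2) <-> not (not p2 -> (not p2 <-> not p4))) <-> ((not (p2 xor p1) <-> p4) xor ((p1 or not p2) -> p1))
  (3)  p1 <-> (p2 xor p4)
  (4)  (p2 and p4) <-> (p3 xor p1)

1

(2): at (0,1,0,1) it gives 1, but h = 0 — eliminated.
(3): at (0,0,0,1) it gives 0, but h = 1 — eliminated.
(4): at (0,0,1,0) it gives 0, but h = 1 — eliminated.
That leaves (1). Evaluating it on every row reproduces the table of h exactly.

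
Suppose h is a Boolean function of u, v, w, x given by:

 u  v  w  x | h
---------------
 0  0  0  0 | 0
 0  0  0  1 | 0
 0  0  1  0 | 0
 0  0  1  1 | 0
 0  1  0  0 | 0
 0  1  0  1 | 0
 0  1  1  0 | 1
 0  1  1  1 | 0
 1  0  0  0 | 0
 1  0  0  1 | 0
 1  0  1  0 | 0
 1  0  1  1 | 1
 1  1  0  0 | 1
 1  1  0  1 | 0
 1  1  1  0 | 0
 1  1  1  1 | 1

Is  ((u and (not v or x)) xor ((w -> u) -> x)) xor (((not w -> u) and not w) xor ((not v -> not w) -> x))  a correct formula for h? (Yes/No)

Evaluate ((u and (not v or x)) xor ((w -> u) -> x)) xor (((not w -> u) and not w) xor ((not v -> not w) -> x)) on each row and compare to h:
  u=0, v=0, w=0, x=0: formula gives 0, h = 0 ✓
  u=0, v=0, w=0, x=1: formula gives 0, h = 0 ✓
  u=0, v=0, w=1, x=0: formula gives 0, h = 0 ✓
  u=0, v=0, w=1, x=1: formula gives 0, h = 0 ✓
  … (the remaining 12 rows also agree.)
All 16 rows match — the expression computes h exactly.

Yes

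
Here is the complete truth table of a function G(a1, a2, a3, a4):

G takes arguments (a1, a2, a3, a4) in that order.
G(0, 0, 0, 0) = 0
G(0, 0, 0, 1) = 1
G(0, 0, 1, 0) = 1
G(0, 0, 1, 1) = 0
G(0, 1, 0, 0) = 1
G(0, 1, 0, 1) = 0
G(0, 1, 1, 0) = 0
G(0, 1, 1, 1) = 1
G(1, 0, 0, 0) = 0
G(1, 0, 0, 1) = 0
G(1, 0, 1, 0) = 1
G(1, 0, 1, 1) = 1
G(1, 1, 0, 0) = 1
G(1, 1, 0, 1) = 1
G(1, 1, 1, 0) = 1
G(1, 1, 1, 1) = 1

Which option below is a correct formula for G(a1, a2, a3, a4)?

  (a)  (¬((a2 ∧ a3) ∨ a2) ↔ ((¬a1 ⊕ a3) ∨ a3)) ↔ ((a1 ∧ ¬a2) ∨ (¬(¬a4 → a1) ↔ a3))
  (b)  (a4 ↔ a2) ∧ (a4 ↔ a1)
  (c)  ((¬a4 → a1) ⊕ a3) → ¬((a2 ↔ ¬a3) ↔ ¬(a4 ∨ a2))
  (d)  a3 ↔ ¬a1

a

(b) fails at (0,0,0,0): the formula yields 1, G is 0.
(c) fails at (0,0,0,0): the formula yields 1, G is 0.
(d) fails at (0,0,0,1): the formula yields 0, G is 1.
(a) is the remaining candidate, and it agrees with G on all 16 inputs.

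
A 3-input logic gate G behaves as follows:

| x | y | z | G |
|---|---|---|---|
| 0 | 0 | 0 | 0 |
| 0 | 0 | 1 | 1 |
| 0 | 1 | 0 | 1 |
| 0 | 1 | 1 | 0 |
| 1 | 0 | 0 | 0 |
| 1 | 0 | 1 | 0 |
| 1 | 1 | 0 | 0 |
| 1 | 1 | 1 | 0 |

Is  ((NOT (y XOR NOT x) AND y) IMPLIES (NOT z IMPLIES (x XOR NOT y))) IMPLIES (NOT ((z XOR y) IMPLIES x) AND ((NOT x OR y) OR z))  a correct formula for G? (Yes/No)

Check the formula against G row by row:
  x=0, y=0, z=0: formula gives 0, G = 0 ✓
  x=0, y=0, z=1: formula gives 1, G = 1 ✓
  x=0, y=1, z=0: formula gives 1, G = 1 ✓
  x=0, y=1, z=1: formula gives 0, G = 0 ✓
  x=1, y=0, z=0: formula gives 0, G = 0 ✓
  …and likewise for the remaining 3 rows.
Every row agrees, so the formula is equivalent.

Yes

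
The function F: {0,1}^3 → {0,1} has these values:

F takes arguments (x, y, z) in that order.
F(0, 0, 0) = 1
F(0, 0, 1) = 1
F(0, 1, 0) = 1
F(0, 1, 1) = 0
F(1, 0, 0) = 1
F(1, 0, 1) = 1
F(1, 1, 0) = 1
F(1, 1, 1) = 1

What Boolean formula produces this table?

F(x, y, z) = ((x' · y) · z)'

F is 0 on exactly one input, (0,1,1), whose minterm is ¬x·y·z. So F is the negation of that single conjunction.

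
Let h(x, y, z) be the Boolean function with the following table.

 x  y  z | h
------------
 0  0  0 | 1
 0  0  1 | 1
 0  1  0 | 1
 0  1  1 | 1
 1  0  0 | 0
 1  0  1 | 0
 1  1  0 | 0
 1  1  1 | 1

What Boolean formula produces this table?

The 0-rows are (1,0,0), (1,0,1), (1,1,0). Take each as a conjunction (x·¬y·¬z, x·¬y·z, x·y·¬z), form their disjunction, and complement — that gives a formula that is 1 everywhere h is.

h(x, y, z) = not ((((x and not y) and not z) or ((x and not y) and z)) or ((x and y) and not z))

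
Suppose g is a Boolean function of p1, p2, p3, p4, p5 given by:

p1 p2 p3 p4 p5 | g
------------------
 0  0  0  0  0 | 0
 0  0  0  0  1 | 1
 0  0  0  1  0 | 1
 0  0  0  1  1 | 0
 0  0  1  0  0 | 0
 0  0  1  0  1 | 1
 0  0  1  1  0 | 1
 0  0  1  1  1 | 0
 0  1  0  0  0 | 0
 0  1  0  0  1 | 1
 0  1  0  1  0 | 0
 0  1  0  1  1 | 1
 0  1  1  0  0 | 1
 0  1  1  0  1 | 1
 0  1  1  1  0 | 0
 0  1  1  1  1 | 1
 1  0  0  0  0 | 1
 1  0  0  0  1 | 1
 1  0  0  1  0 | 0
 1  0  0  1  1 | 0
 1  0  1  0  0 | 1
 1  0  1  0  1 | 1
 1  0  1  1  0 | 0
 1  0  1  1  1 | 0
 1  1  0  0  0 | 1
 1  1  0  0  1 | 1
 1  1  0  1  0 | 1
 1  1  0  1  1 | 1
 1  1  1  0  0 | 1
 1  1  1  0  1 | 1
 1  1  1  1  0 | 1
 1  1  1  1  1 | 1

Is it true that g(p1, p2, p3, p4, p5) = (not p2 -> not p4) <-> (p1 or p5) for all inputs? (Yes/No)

No

Test each input against both g and the formula:
  p1=0, p2=0, p3=0, p4=0, p5=0: formula gives 0, g = 0 ✓
  p1=0, p2=0, p3=0, p4=0, p5=1: formula gives 1, g = 1 ✓
  p1=0, p2=0, p3=0, p4=1, p5=0: formula gives 1, g = 1 ✓
  p1=0, p2=0, p3=0, p4=1, p5=1: formula gives 0, g = 0 ✓
  …
  p1=0, p2=1, p3=1, p4=0, p5=0: formula gives 0, but g = 1 ✗
Row (0,1,1,0,0) is a counterexample, so the formula is not equivalent to g.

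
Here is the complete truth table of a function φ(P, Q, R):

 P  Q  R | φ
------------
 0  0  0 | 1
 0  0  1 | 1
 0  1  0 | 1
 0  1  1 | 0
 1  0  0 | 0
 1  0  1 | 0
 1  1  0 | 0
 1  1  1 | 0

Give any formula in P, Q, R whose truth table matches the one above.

The 1-rows are (0,0,0), (0,0,1), (0,1,0). Each contributes one minterm — ¬P·¬Q·¬R; ¬P·¬Q·R; ¬P·Q·¬R — and their disjunction is a sum-of-products form of φ.

φ(P, Q, R) = (((¬P ∧ ¬Q) ∧ ¬R) ∨ ((¬P ∧ ¬Q) ∧ R)) ∨ ((¬P ∧ Q) ∧ ¬R)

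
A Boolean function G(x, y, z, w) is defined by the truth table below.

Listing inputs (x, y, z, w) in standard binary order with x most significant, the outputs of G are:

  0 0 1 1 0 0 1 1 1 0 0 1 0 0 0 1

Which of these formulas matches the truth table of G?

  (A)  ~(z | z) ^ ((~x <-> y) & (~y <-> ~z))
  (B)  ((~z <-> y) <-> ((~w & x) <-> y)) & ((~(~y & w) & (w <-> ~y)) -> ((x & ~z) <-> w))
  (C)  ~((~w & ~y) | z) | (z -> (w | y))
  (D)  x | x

B

(A) disagrees with G on (0,0,0,0) (formula → 1, table → 0); rule it out.
(C) disagrees with G on (0,0,0,0) (formula → 1, table → 0); rule it out.
(D) disagrees with G on (0,0,1,0) (formula → 0, table → 1); rule it out.
That leaves (B). Evaluating it on every row reproduces the table of G exactly.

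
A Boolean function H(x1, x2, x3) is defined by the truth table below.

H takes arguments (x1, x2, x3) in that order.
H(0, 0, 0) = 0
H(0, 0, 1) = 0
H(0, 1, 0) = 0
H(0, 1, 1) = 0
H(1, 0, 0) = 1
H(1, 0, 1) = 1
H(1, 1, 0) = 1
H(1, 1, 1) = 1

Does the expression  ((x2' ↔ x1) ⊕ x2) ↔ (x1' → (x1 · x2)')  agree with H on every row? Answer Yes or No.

Check the formula against H row by row:
  x1=0, x2=0, x3=0: formula gives 0, H = 0 ✓
  x1=0, x2=0, x3=1: formula gives 0, H = 0 ✓
  x1=0, x2=1, x3=0: formula gives 0, H = 0 ✓
  x1=0, x2=1, x3=1: formula gives 0, H = 0 ✓
  x1=1, x2=0, x3=0: formula gives 1, H = 1 ✓
  …and likewise for the remaining 3 rows.
All 8 rows match — the expression computes H exactly.

Yes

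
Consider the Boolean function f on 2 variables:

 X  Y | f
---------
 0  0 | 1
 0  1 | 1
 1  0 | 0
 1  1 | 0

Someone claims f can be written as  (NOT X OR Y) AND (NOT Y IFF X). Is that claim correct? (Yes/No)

Evaluate (NOT X OR Y) AND (NOT Y IFF X) on each row and compare to f:
  X=0, Y=0: formula gives 0, but f = 1 ✗
Since they disagree at (0,0), the expression is not a correct formula for f.

No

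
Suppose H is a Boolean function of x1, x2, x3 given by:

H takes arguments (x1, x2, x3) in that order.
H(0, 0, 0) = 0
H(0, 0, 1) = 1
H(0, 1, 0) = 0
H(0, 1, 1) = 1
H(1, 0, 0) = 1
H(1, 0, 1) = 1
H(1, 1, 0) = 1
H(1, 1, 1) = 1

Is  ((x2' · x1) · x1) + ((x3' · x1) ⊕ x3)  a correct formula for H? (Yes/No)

Check the formula against H row by row:
  x1=0, x2=0, x3=0: formula gives 0, H = 0 ✓
  x1=0, x2=0, x3=1: formula gives 1, H = 1 ✓
  x1=0, x2=1, x3=0: formula gives 0, H = 0 ✓
  x1=0, x2=1, x3=1: formula gives 1, H = 1 ✓
  x1=1, x2=0, x3=0: formula gives 1, H = 1 ✓
  … (the remaining 3 rows also agree.)
Every row agrees, so the formula is equivalent.

Yes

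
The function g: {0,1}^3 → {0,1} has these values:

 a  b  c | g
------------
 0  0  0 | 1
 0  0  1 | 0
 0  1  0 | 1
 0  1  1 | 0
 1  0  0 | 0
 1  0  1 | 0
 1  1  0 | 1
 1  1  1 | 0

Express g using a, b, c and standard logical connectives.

g(a, b, c) = (((~a & ~b) & ~c) | ((~a & b) & ~c)) | ((a & b) & ~c)

Collect the rows where g=1 — (0,0,0), (0,1,0), (1,1,0) — and write one minterm per row: ¬a·¬b·¬c, ¬a·b·¬c, a·b·¬c. Their union (logical OR) reproduces the table exactly.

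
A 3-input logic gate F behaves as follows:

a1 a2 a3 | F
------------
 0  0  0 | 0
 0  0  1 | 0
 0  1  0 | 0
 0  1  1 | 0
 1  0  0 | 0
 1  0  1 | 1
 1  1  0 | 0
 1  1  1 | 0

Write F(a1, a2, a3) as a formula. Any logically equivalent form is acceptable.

F is 1 on exactly one input, (1,0,1), whose minterm is a1·¬a2·a3. So F is just that conjunction.

F(a1, a2, a3) = (a1 · a2') · a3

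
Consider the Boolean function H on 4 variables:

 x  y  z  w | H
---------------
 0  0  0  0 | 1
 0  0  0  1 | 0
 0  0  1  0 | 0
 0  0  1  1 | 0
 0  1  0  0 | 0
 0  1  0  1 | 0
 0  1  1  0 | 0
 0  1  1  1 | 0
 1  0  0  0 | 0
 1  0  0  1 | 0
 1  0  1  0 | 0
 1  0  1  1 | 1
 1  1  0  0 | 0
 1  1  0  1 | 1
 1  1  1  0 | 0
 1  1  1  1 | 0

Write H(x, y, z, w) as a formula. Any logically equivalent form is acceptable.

H=1 on 3 inputs: (0,0,0,0), (1,0,1,1), (1,1,0,1). Reading each as a conjunction of literals (¬x·¬y·¬z·¬w, x·¬y·z·w, x·y·¬z·w) and taking the OR gives the canonical DNF.

H(x, y, z, w) = ((((not x and not y) and not z) and not w) or (((x and not y) and z) and w)) or (((x and y) and not z) and w)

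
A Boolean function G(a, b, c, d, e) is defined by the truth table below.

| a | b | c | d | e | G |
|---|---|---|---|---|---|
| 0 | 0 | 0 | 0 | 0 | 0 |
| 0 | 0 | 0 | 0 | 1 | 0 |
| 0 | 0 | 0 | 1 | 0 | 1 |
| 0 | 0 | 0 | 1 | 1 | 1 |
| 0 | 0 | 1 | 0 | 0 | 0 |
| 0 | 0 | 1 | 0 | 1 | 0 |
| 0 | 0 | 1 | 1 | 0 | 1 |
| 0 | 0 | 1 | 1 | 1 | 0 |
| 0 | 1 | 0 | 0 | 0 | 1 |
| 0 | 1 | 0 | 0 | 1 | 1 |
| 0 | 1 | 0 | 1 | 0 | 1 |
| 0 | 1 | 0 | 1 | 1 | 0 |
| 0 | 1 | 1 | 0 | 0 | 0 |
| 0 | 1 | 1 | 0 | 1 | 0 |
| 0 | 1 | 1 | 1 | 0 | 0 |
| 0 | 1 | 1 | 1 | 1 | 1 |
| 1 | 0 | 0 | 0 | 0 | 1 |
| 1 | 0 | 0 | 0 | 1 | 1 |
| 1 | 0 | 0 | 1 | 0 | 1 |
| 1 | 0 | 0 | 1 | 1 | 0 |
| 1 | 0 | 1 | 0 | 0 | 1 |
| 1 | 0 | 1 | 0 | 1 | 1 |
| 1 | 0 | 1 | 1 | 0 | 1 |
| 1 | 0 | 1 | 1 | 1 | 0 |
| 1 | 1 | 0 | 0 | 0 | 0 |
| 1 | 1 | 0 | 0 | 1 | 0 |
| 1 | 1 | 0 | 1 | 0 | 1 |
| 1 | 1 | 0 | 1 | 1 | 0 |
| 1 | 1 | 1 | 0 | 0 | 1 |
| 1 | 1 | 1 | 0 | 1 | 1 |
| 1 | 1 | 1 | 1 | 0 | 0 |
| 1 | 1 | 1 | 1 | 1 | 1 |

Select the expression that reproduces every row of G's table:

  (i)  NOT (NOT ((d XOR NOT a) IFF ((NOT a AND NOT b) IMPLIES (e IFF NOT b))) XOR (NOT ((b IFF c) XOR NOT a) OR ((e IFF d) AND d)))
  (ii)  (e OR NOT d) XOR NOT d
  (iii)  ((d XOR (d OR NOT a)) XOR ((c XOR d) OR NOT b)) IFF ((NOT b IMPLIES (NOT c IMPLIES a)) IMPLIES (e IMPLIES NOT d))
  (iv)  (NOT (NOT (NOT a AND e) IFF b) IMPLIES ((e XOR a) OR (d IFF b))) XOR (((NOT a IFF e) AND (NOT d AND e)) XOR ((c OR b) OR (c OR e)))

(i): at (0,0,0,0,0) it gives 1, but G = 0 — eliminated.
(ii): at (0,0,0,1,0) it gives 0, but G = 1 — eliminated.
(iv): at (0,0,0,0,0) it gives 1, but G = 0 — eliminated.
(iii) is the remaining candidate, and it agrees with G on all 32 inputs.

iii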